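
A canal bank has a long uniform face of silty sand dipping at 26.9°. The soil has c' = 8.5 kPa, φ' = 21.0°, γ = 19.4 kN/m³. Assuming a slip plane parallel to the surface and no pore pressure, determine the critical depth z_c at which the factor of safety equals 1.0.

z_c = 4.46 m

Setting FS = 1.00 in FS = [c' + γz cos²β tanφ'] / [γz sinβ cosβ] and solving for z:
z = c' / [γ cosβ (FS·sinβ − cosβ·tanφ')]
  = 8.5 / [19.4·cos26.9°·(1.00·sin26.9° − cos26.9°·tan21.0°)]
  = 8.5 / [19.4·0.8918·(1.00·0.4524 − 0.8918·0.3839)]
  = 8.5 / 1.9049 = 4.462 m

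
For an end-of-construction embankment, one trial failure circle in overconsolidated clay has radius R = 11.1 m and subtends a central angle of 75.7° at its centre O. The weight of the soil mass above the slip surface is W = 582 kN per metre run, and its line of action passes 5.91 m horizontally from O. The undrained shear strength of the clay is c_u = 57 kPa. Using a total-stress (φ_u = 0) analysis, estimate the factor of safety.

Taking moments about the centre O, the resisting moment is provided by the undrained shear strength acting along the arc:
Arc length L_a = R·θ = 11.1·(75.7°·π/180) = 11.1·1.3212 = 14.67 m
M_R = c_u·L_a·R = 57·14.67·11.1 = 9278.8 kN·m/m
M_D = W·d = 582·5.91 = 3439.6 kN·m/m
FS = M_R / M_D = 9278.8 / 3439.6 = 2.698

FS = 2.70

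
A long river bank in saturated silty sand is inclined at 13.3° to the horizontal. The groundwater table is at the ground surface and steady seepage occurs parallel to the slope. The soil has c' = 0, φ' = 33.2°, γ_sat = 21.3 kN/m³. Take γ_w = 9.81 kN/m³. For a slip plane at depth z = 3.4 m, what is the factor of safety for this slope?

With seepage parallel to the slope and the water table at the surface, the effective normal stress on the slip plane uses the buoyant unit weight γ' = γ_sat − γ_w while the driving shear stress uses γ_sat:
FS = [c' + γ' z cos²β tanφ'] / [γ_sat z sinβ cosβ]
(For c' = 0 this reduces to FS = (γ'/γ_sat)·tanφ'/tanβ.)
γ' = 21.3 − 9.81 = 11.49 kN/m³
Numerator = 0.0 + 11.49·3.4·cos²13.3°·tan33.2° = 0.0 + 11.49·3.4·0.9471·0.6544 = 24.211 kPa
Denominator = 21.3·3.4·sin13.3°·cos13.3° = 21.3·3.4·0.2300·0.9732 = 16.213 kPa
FS = 24.211 / 16.213 = 1.493

FS = 1.49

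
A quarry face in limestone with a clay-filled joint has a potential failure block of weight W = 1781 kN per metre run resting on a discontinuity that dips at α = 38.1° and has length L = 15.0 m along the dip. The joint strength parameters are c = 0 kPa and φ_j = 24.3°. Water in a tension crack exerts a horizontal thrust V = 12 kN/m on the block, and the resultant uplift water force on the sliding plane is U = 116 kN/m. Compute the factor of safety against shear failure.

FS = 0.52

Resolving the block weight along and normal to the plane and applying the Mohr–Coulomb strength on the joint:
N' = W cosα − U − V sinα = 1781·cos38.1° − 116 − 12·sin38.1° = 1278.1 kN/m
Driving force T = W sinα + V cosα = 1781·sin38.1° + 12·cos38.1° = 1108.4 kN/m
Resisting force R = c·L + N'·tanφ_j = 0·15.0 + 1278.1·tan24.3° = 0.0 + 577.1 = 577.1 kN/m
FS = R / T = 577.1 / 1108.4 = 0.521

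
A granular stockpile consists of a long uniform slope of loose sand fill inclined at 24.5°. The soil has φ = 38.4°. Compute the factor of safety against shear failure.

FS = 1.74

For a dry cohesionless infinite slope the factor of safety is FS = tanφ / tanβ.
FS = tan38.4° / tan24.5° = 0.7926 / 0.4557 = 1.739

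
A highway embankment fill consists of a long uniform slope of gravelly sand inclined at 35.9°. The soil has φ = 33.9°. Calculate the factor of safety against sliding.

For a dry cohesionless infinite slope the factor of safety is FS = tanφ / tanβ.
FS = tan33.9° / tan35.9° = 0.6720 / 0.7239 = 0.928

FS = 0.93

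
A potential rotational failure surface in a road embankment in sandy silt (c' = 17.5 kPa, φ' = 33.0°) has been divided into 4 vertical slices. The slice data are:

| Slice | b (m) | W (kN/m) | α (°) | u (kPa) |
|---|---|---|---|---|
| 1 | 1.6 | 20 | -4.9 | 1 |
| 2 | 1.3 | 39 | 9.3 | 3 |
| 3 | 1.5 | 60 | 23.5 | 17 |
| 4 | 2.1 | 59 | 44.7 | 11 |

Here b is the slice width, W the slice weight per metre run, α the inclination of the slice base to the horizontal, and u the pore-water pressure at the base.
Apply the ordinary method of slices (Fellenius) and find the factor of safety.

FS = 2.71

Ordinary method of slices: FS = Σ[c'·Δl_i + (W_i cosα_i − u_i·Δl_i)·tanφ'] / Σ W_i sinα_i, with Δl_i = b_i / cosα_i.
Slice 1: Δl = 1.6/cos(-4.9°) = 1.606 m; N'_1 = 20·cos(-4.9°) − 1·1.606 = 18.3; c'Δl = 28.10; W sinα = -1.7
Slice 2: Δl = 1.3/cos9.3° = 1.317 m; N'_2 = 39·cos9.3° − 3·1.317 = 34.5; c'Δl = 23.05; W sinα = 6.3
Slice 3: Δl = 1.5/cos23.5° = 1.636 m; N'_3 = 60·cos23.5° − 17·1.636 = 27.2; c'Δl = 28.62; W sinα = 23.9
Slice 4: Δl = 2.1/cos44.7° = 2.954 m; N'_4 = 59·cos44.7° − 11·2.954 = 9.4; c'Δl = 51.70; W sinα = 41.5
Σc'Δl = 131.5 kN/m; ΣN' = 89.5 kN/m; ΣW sinα = 70.0 kN/m
Resisting = 131.5 + 89.5·tan33.0° = 131.5 + 58.1 = 189.6 kN/m
FS = 189.6 / 70.0 = 2.708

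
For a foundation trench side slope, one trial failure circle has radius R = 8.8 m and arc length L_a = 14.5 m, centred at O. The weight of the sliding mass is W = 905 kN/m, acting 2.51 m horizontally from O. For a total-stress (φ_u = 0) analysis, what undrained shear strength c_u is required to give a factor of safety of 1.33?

c_u = 23.7 kPa

FS = c_u·L_a·R / (W·d), so c_u = FS·W·d / (L_a·R).
c_u = 1.33·905·2.51 / (14.50·8.8) = 3021.2 / 127.60 = 23.68 kPa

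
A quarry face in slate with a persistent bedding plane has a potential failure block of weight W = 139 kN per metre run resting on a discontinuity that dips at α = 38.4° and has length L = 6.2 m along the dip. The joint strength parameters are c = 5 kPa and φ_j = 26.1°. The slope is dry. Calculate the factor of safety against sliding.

FS = 0.98

Resolving the block weight along and normal to the plane and applying the Mohr–Coulomb strength on the joint:
N' = W cosα = 139·cos38.4° = 108.9 kN/m
Driving force T = W sinα = 139·sin38.4° = 86.3 kN/m
Resisting force R = c·L + N'·tanφ_j = 5·6.2 + 108.9·tan26.1° = 31.0 + 53.4 = 84.4 kN/m
FS = R / T = 84.4 / 86.3 = 0.977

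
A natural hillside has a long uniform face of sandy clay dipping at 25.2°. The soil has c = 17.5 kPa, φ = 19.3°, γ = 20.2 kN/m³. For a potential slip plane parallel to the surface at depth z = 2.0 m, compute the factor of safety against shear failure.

For an infinite slope with a slip plane parallel to the surface (no pore pressure): FS = [c + γz cos²β tanφ] / [γz sinβ cosβ].
γz = 20.2·2.0 = 40.40 kN/m²
Numerator = 17.5 + 40.40·cos²25.2°·tan19.3° = 17.5 + 40.40·0.8187·0.3502 = 29.083 kPa
Denominator = 40.40·sin25.2°·cos25.2° = 40.40·0.4258·0.9048 = 15.564 kPa
FS = 29.083 / 15.564 = 1.869

FS = 1.87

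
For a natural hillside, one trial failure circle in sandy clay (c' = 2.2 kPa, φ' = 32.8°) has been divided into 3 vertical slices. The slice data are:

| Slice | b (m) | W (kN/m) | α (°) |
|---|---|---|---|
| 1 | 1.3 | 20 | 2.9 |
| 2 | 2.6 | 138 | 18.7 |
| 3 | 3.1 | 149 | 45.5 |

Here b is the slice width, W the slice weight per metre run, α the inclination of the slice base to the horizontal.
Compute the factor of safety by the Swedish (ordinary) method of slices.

FS = 1.21

Ordinary method of slices: FS = Σ[c'·Δl_i + (W_i cosα_i)·tanφ'] / Σ W_i sinα_i, with Δl_i = b_i / cosα_i.
Slice 1: Δl = 1.3/cos2.9° = 1.302 m; N'_1 = 20·cos2.9° = 20.0; c'Δl = 2.86; W sinα = 1.0
Slice 2: Δl = 2.6/cos18.7° = 2.745 m; N'_2 = 138·cos18.7° = 130.7; c'Δl = 6.04; W sinα = 44.2
Slice 3: Δl = 3.1/cos45.5° = 4.423 m; N'_3 = 149·cos45.5° = 104.4; c'Δl = 9.73; W sinα = 106.3
Σc'Δl = 18.6 kN/m; ΣN' = 255.1 kN/m; ΣW sinα = 151.5 kN/m
Resisting = 18.6 + 255.1·tan32.8° = 18.6 + 164.4 = 183.0 kN/m
FS = 183.0 / 151.5 = 1.208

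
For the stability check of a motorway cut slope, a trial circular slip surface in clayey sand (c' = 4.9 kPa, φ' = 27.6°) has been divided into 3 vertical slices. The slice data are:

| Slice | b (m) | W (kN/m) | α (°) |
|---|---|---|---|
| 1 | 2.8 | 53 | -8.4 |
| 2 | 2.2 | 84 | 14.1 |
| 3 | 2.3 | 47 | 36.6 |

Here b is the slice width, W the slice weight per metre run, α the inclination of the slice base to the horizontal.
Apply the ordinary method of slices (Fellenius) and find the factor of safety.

FS = 3.16

Ordinary method of slices: FS = Σ[c'·Δl_i + (W_i cosα_i)·tanφ'] / Σ W_i sinα_i, with Δl_i = b_i / cosα_i.
Slice 1: Δl = 2.8/cos(-8.4°) = 2.830 m; N'_1 = 53·cos(-8.4°) = 52.4; c'Δl = 13.87; W sinα = -7.7
Slice 2: Δl = 2.2/cos14.1° = 2.268 m; N'_2 = 84·cos14.1° = 81.5; c'Δl = 11.11; W sinα = 20.5
Slice 3: Δl = 2.3/cos36.6° = 2.865 m; N'_3 = 47·cos36.6° = 37.7; c'Δl = 14.04; W sinα = 28.0
Σc'Δl = 39.0 kN/m; ΣN' = 171.6 kN/m; ΣW sinα = 40.7 kN/m
Resisting = 39.0 + 171.6·tan27.6° = 39.0 + 89.7 = 128.7 kN/m
FS = 128.7 / 40.7 = 3.160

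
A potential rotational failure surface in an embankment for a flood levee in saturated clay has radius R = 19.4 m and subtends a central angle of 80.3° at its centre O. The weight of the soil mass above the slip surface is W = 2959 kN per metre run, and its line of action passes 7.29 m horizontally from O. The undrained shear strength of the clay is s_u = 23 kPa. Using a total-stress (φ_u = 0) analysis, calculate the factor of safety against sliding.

Taking moments about the centre O, the resisting moment is provided by the undrained shear strength acting along the arc:
Arc length L_a = R·θ = 19.4·(80.3°·π/180) = 19.4·1.4015 = 27.19 m
M_R = s_u·L_a·R = 23·27.19·19.4 = 12131.8 kN·m/m
M_D = W·d = 2959·7.29 = 21571.1 kN·m/m
FS = M_R / M_D = 12131.8 / 21571.1 = 0.562

FS = 0.56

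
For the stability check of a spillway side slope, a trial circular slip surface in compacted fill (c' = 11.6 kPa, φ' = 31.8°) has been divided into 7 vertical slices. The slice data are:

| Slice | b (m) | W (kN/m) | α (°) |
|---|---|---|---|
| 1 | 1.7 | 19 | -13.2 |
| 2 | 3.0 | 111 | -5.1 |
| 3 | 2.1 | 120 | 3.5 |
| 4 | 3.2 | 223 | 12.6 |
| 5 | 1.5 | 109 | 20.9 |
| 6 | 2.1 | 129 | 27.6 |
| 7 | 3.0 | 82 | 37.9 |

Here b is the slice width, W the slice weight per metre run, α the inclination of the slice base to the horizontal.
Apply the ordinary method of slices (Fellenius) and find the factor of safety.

FS = 3.52

Ordinary method of slices: FS = Σ[c'·Δl_i + (W_i cosα_i)·tanφ'] / Σ W_i sinα_i, with Δl_i = b_i / cosα_i.
Slice 1: Δl = 1.7/cos(-13.2°) = 1.746 m; N'_1 = 19·cos(-13.2°) = 18.5; c'Δl = 20.26; W sinα = -4.3
Slice 2: Δl = 3.0/cos(-5.1°) = 3.012 m; N'_2 = 111·cos(-5.1°) = 110.6; c'Δl = 34.94; W sinα = -9.9
Slice 3: Δl = 2.1/cos3.5° = 2.104 m; N'_3 = 120·cos3.5° = 119.8; c'Δl = 24.41; W sinα = 7.3
Slice 4: Δl = 3.2/cos12.6° = 3.279 m; N'_4 = 223·cos12.6° = 217.6; c'Δl = 38.04; W sinα = 48.6
Slice 5: Δl = 1.5/cos20.9° = 1.606 m; N'_5 = 109·cos20.9° = 101.8; c'Δl = 18.63; W sinα = 38.9
Slice 6: Δl = 2.1/cos27.6° = 2.370 m; N'_6 = 129·cos27.6° = 114.3; c'Δl = 27.49; W sinα = 59.8
Slice 7: Δl = 3.0/cos37.9° = 3.802 m; N'_7 = 82·cos37.9° = 64.7; c'Δl = 44.10; W sinα = 50.4
Σc'Δl = 207.9 kN/m; ΣN' = 747.3 kN/m; ΣW sinα = 190.8 kN/m
Resisting = 207.9 + 747.3·tan31.8° = 207.9 + 463.4 = 671.2 kN/m
FS = 671.2 / 190.8 = 3.518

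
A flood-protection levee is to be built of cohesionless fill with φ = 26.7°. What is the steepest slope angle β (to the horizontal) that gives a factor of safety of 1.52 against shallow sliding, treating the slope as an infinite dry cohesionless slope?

For an infinite dry cohesionless slope FS = tanφ/tanβ, so tanβ = tanφ / FS.
tanβ = tan26.7° / 1.52 = 0.5029 / 1.52 = 0.3309
β = arctan(0.3309) = 18.31°

β = 18.3°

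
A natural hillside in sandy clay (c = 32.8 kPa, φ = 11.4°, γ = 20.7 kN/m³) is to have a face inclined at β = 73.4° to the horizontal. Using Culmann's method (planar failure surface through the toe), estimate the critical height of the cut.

H_c = 11.22 m

Culmann's analysis gives the critical failure plane at α_cr = (β + φ)/2 = (73.4 + 11.4)/2 = 42.4°, and the critical height
H_c = (4c/γ) · sinβ cosφ / [1 − cos(β − φ)]
    = (4·32.8/20.7) · sin73.4°·cos11.4° / [1 − cos(62.0°)]
    = 6.338 · 0.9583·0.9803 / [1 − 0.4695]
    = 6.338 · 0.9394 / 0.5305
    = 11.22 m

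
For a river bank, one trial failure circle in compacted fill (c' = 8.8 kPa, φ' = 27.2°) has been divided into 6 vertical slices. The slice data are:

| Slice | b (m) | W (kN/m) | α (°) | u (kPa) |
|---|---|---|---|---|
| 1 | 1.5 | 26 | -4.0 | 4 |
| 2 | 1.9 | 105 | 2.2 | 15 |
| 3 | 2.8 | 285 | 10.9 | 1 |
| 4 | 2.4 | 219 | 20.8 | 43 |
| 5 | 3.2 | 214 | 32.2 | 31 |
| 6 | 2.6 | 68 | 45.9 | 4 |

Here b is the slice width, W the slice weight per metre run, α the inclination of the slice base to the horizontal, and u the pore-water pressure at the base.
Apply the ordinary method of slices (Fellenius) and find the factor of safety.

Ordinary method of slices: FS = Σ[c'·Δl_i + (W_i cosα_i − u_i·Δl_i)·tanφ'] / Σ W_i sinα_i, with Δl_i = b_i / cosα_i.
Slice 1: Δl = 1.5/cos(-4.0°) = 1.504 m; N'_1 = 26·cos(-4.0°) − 4·1.504 = 19.9; c'Δl = 13.23; W sinα = -1.8
Slice 2: Δl = 1.9/cos2.2° = 1.901 m; N'_2 = 105·cos2.2° − 15·1.901 = 76.4; c'Δl = 16.73; W sinα = 4.0
Slice 3: Δl = 2.8/cos10.9° = 2.851 m; N'_3 = 285·cos10.9° − 1·2.851 = 277.0; c'Δl = 25.09; W sinα = 53.9
Slice 4: Δl = 2.4/cos20.8° = 2.567 m; N'_4 = 219·cos20.8° − 43·2.567 = 94.3; c'Δl = 22.59; W sinα = 77.8
Slice 5: Δl = 3.2/cos32.2° = 3.782 m; N'_5 = 214·cos32.2° − 31·3.782 = 63.9; c'Δl = 33.28; W sinα = 114.0
Slice 6: Δl = 2.6/cos45.9° = 3.736 m; N'_6 = 68·cos45.9° − 4·3.736 = 32.4; c'Δl = 32.88; W sinα = 48.8
Σc'Δl = 143.8 kN/m; ΣN' = 563.9 kN/m; ΣW sinα = 296.7 kN/m
Resisting = 143.8 + 563.9·tan27.2° = 143.8 + 289.8 = 433.6 kN/m
FS = 433.6 / 296.7 = 1.461

FS = 1.46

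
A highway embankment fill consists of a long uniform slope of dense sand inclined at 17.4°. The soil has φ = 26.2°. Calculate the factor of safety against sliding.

For a dry cohesionless infinite slope the factor of safety is FS = tanφ / tanβ.
FS = tan26.2° / tan17.4° = 0.4921 / 0.3134 = 1.570

FS = 1.57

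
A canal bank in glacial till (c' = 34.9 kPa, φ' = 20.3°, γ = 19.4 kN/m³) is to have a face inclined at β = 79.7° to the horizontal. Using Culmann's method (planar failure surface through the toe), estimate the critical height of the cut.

Culmann's analysis gives the critical failure plane at α_cr = (β + φ')/2 = (79.7 + 20.3)/2 = 50.0°, and the critical height
H_c = (4c'/γ) · sinβ cosφ' / [1 − cos(β − φ')]
    = (4·34.9/19.4) · sin79.7°·cos20.3° / [1 − cos(59.4°)]
    = 7.196 · 0.9839·0.9379 / [1 − 0.5090]
    = 7.196 · 0.9228 / 0.4910
    = 13.52 m

H_c = 13.52 m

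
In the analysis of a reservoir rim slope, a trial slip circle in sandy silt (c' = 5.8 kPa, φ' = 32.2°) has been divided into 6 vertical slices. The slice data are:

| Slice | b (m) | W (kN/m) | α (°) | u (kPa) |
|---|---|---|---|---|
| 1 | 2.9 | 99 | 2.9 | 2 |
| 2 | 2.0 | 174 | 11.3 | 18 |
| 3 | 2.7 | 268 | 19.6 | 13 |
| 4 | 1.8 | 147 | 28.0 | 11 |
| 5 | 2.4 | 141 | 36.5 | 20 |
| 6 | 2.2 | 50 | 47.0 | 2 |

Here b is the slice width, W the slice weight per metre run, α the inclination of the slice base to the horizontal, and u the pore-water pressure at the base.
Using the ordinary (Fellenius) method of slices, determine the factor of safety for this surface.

Ordinary method of slices: FS = Σ[c'·Δl_i + (W_i cosα_i − u_i·Δl_i)·tanφ'] / Σ W_i sinα_i, with Δl_i = b_i / cosα_i.
Slice 1: Δl = 2.9/cos2.9° = 2.904 m; N'_1 = 99·cos2.9° − 2·2.904 = 93.1; c'Δl = 16.84; W sinα = 5.0
Slice 2: Δl = 2.0/cos11.3° = 2.040 m; N'_2 = 174·cos11.3° − 18·2.040 = 133.9; c'Δl = 11.83; W sinα = 34.1
Slice 3: Δl = 2.7/cos19.6° = 2.866 m; N'_3 = 268·cos19.6° − 13·2.866 = 215.2; c'Δl = 16.62; W sinα = 89.9
Slice 4: Δl = 1.8/cos28.0° = 2.039 m; N'_4 = 147·cos28.0° − 11·2.039 = 107.4; c'Δl = 11.82; W sinα = 69.0
Slice 5: Δl = 2.4/cos36.5° = 2.986 m; N'_5 = 141·cos36.5° − 20·2.986 = 53.6; c'Δl = 17.32; W sinα = 83.9
Slice 6: Δl = 2.2/cos47.0° = 3.226 m; N'_6 = 50·cos47.0° − 2·3.226 = 27.6; c'Δl = 18.71; W sinα = 36.6
Σc'Δl = 93.1 kN/m; ΣN' = 630.8 kN/m; ΣW sinα = 318.5 kN/m
Resisting = 93.1 + 630.8·tan32.2° = 93.1 + 397.3 = 490.4 kN/m
FS = 490.4 / 318.5 = 1.540

FS = 1.54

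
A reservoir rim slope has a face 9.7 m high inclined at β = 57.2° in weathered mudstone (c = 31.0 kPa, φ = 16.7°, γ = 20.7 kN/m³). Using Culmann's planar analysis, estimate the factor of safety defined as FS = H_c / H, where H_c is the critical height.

H_c = (4c/γ) · sinβ cosφ / [1 − cos(β − φ)]
    = (4·31.0/20.7) · sin57.2°·cos16.7° / [1 − cos40.5°]
    = 5.990 · 0.8051 / 0.2396 = 20.13 m
FS = H_c / H = 20.13 / 9.7 = 2.075

FS = 2.08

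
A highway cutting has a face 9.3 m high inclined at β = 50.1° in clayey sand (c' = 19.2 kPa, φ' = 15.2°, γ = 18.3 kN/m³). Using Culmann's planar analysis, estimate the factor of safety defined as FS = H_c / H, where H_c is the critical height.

FS = 1.86

H_c = (4c'/γ) · sinβ cosφ' / [1 − cos(β − φ')]
    = (4·19.2/18.3) · sin50.1°·cos15.2° / [1 − cos34.9°]
    = 4.197 · 0.7403 / 0.1798 = 17.28 m
FS = H_c / H = 17.28 / 9.3 = 1.858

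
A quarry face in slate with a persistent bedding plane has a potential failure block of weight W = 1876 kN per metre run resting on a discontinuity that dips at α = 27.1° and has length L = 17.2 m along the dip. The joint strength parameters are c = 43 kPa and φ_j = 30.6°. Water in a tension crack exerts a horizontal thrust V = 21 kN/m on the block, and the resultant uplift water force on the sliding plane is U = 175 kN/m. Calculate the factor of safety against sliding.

Resolving the block weight along and normal to the plane and applying the Mohr–Coulomb strength on the joint:
N' = W cosα − U − V sinα = 1876·cos27.1° − 175 − 21·sin27.1° = 1485.5 kN/m
Driving force T = W sinα + V cosα = 1876·sin27.1° + 21·cos27.1° = 873.3 kN/m
Resisting force R = c·L + N'·tanφ_j = 43·17.2 + 1485.5·tan30.6° = 739.6 + 878.5 = 1618.1 kN/m
FS = R / T = 1618.1 / 873.3 = 1.853

FS = 1.85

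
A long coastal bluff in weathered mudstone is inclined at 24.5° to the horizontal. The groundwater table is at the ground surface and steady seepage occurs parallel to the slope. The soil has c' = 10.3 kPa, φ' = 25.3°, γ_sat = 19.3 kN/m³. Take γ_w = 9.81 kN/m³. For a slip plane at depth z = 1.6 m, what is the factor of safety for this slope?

With seepage parallel to the slope and the water table at the surface, the effective normal stress on the slip plane uses the buoyant unit weight γ' = γ_sat − γ_w while the driving shear stress uses γ_sat:
FS = [c' + γ' z cos²β tanφ'] / [γ_sat z sinβ cosβ]
γ' = 19.3 − 9.81 = 9.49 kN/m³
Numerator = 10.3 + 9.49·1.6·cos²24.5°·tan25.3° = 10.3 + 9.49·1.6·0.8280·0.4727 = 16.243 kPa
Denominator = 19.3·1.6·sin24.5°·cos24.5° = 19.3·1.6·0.4147·0.9100 = 11.653 kPa
FS = 16.243 / 11.653 = 1.394

FS = 1.39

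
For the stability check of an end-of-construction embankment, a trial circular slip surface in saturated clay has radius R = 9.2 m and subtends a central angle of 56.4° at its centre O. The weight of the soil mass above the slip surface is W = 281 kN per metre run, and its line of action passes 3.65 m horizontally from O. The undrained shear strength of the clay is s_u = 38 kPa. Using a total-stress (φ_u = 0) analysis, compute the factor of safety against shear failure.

Taking moments about the centre O, the resisting moment is provided by the undrained shear strength acting along the arc:
Arc length L_a = R·θ = 9.2·(56.4°·π/180) = 9.2·0.9844 = 9.06 m
M_R = s_u·L_a·R = 38·9.06·9.2 = 3166.0 kN·m/m
M_D = W·d = 281·3.65 = 1025.6 kN·m/m
FS = M_R / M_D = 3166.0 / 1025.6 = 3.087

FS = 3.09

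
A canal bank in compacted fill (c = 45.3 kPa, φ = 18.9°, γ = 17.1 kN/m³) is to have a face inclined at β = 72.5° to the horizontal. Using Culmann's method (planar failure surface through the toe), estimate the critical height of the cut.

Culmann's analysis gives the critical failure plane at α_cr = (β + φ)/2 = (72.5 + 18.9)/2 = 45.7°, and the critical height
H_c = (4c/γ) · sinβ cosφ / [1 − cos(β − φ)]
    = (4·45.3/17.1) · sin72.5°·cos18.9° / [1 − cos(53.6°)]
    = 10.596 · 0.9537·0.9461 / [1 − 0.5934]
    = 10.596 · 0.9023 / 0.4066
    = 23.52 m

H_c = 23.52 m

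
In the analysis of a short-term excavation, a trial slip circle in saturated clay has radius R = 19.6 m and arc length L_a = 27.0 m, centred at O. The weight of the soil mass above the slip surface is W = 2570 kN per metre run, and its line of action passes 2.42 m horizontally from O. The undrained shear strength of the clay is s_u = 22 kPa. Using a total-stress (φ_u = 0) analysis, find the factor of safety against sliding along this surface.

Taking moments about the centre O, the resisting moment is provided by the undrained shear strength acting along the arc:
M_R = s_u·L_a·R = 22·27.00·19.6 = 11642.4 kN·m/m
M_D = W·d = 2570·2.42 = 6219.4 kN·m/m
FS = M_R / M_D = 11642.4 / 6219.4 = 1.872

FS = 1.87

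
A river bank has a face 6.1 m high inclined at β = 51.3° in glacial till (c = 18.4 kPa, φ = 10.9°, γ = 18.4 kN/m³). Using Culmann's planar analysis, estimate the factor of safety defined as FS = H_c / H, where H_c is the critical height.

H_c = (4c/γ) · sinβ cosφ / [1 − cos(β − φ)]
    = (4·18.4/18.4) · sin51.3°·cos10.9° / [1 − cos40.4°]
    = 4.000 · 0.7664 / 0.2385 = 12.85 m
FS = H_c / H = 12.85 / 6.1 = 2.107

FS = 2.11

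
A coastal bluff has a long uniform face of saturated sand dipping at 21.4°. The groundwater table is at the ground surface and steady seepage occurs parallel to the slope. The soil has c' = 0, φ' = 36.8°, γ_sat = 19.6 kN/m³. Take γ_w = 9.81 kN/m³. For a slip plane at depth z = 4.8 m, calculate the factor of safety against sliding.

With seepage parallel to the slope and the water table at the surface, the effective normal stress on the slip plane uses the buoyant unit weight γ' = γ_sat − γ_w while the driving shear stress uses γ_sat:
FS = [c' + γ' z cos²β tanφ'] / [γ_sat z sinβ cosβ]
(For c' = 0 this reduces to FS = (γ'/γ_sat)·tanφ'/tanβ.)
γ' = 19.6 − 9.81 = 9.79 kN/m³
Numerator = 0.0 + 9.79·4.8·cos²21.4°·tan36.8° = 0.0 + 9.79·4.8·0.8669·0.7481 = 30.474 kPa
Denominator = 19.6·4.8·sin21.4°·cos21.4° = 19.6·4.8·0.3649·0.9311 = 31.961 kPa
FS = 30.474 / 31.961 = 0.953

FS = 0.95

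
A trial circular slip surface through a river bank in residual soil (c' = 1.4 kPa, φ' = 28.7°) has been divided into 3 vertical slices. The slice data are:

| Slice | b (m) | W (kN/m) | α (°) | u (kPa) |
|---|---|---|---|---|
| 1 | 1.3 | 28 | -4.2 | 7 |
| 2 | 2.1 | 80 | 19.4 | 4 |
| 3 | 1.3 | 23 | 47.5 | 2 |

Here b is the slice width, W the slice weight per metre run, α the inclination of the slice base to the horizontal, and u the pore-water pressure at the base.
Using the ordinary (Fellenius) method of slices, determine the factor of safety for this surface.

FS = 1.46

Ordinary method of slices: FS = Σ[c'·Δl_i + (W_i cosα_i − u_i·Δl_i)·tanφ'] / Σ W_i sinα_i, with Δl_i = b_i / cosα_i.
Slice 1: Δl = 1.3/cos(-4.2°) = 1.304 m; N'_1 = 28·cos(-4.2°) − 7·1.304 = 18.8; c'Δl = 1.82; W sinα = -2.1
Slice 2: Δl = 2.1/cos19.4° = 2.226 m; N'_2 = 80·cos19.4° − 4·2.226 = 66.6; c'Δl = 3.12; W sinα = 26.6
Slice 3: Δl = 1.3/cos47.5° = 1.924 m; N'_3 = 23·cos47.5° − 2·1.924 = 11.7; c'Δl = 2.69; W sinα = 17.0
Σc'Δl = 7.6 kN/m; ΣN' = 97.0 kN/m; ΣW sinα = 41.5 kN/m
Resisting = 7.6 + 97.0·tan28.7° = 7.6 + 53.1 = 60.8 kN/m
FS = 60.8 / 41.5 = 1.465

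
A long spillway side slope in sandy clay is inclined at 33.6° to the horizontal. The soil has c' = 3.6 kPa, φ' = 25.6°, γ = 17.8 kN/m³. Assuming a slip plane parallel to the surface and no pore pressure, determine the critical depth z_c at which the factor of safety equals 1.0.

z_c = 1.57 m

Setting FS = 1.00 in FS = [c' + γz cos²β tanφ'] / [γz sinβ cosβ] and solving for z:
z = c' / [γ cosβ (FS·sinβ − cosβ·tanφ')]
  = 3.6 / [17.8·cos33.6°·(1.00·sin33.6° − cos33.6°·tan25.6°)]
  = 3.6 / [17.8·0.8329·(1.00·0.5534 − 0.8329·0.4791)]
  = 3.6 / 2.2880 = 1.573 m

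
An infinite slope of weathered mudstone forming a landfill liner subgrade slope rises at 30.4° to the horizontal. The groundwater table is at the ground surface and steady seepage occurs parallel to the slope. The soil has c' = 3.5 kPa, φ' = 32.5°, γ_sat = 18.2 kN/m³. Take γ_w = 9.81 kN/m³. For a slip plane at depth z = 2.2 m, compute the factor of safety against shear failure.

FS = 0.70

With seepage parallel to the slope and the water table at the surface, the effective normal stress on the slip plane uses the buoyant unit weight γ' = γ_sat − γ_w while the driving shear stress uses γ_sat:
FS = [c' + γ' z cos²β tanφ'] / [γ_sat z sinβ cosβ]
γ' = 18.2 − 9.81 = 8.39 kN/m³
Numerator = 3.5 + 8.39·2.2·cos²30.4°·tan32.5° = 3.5 + 8.39·2.2·0.7439·0.6371 = 12.248 kPa
Denominator = 18.2·2.2·sin30.4°·cos30.4° = 18.2·2.2·0.5060·0.8625 = 17.476 kPa
FS = 12.248 / 17.476 = 0.701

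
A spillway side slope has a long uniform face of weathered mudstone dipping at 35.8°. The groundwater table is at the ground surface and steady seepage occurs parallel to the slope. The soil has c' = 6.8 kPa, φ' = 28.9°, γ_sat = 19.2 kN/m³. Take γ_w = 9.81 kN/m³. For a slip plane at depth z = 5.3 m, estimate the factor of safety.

With seepage parallel to the slope and the water table at the surface, the effective normal stress on the slip plane uses the buoyant unit weight γ' = γ_sat − γ_w while the driving shear stress uses γ_sat:
FS = [c' + γ' z cos²β tanφ'] / [γ_sat z sinβ cosβ]
γ' = 19.2 − 9.81 = 9.39 kN/m³
Numerator = 6.8 + 9.39·5.3·cos²35.8°·tan28.9° = 6.8 + 9.39·5.3·0.6578·0.5520 = 24.872 kPa
Denominator = 19.2·5.3·sin35.8°·cos35.8° = 19.2·5.3·0.5850·0.8111 = 48.279 kPa
FS = 24.872 / 48.279 = 0.515

FS = 0.52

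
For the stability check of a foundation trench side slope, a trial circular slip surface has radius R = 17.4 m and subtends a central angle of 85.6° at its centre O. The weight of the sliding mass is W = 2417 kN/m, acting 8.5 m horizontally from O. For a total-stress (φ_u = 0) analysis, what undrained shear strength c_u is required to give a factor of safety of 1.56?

FS = c_u·L_a·R / (W·d), so c_u = FS·W·d / (L_a·R).
Arc length L_a = R·θ = 17.4·(85.6°·π/180) = 17.4·1.4940 = 26.00 m
c_u = 1.56·2417·8.5 / (26.00·17.4) = 32049.4 / 452.32 = 70.86 kPa

c_u = 70.9 kPa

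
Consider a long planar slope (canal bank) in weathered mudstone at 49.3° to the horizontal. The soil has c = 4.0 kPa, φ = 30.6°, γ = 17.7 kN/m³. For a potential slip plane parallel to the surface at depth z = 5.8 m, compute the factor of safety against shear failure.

FS = 0.59

For an infinite slope with a slip plane parallel to the surface (no pore pressure): FS = [c + γz cos²β tanφ] / [γz sinβ cosβ].
γz = 17.7·5.8 = 102.66 kN/m²
Numerator = 4.0 + 102.66·cos²49.3°·tan30.6° = 4.0 + 102.66·0.4252·0.5914 = 29.817 kPa
Denominator = 102.66·sin49.3°·cos49.3° = 102.66·0.7581·0.6521 = 50.753 kPa
FS = 29.817 / 50.753 = 0.587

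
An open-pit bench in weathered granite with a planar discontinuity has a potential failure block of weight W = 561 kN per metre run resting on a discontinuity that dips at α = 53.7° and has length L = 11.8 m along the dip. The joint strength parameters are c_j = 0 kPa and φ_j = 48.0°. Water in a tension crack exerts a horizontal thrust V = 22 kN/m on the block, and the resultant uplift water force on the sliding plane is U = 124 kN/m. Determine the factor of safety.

FS = 0.45

Resolving the block weight along and normal to the plane and applying the Mohr–Coulomb strength on the joint:
N' = W cosα − U − V sinα = 561·cos53.7° − 124 − 22·sin53.7° = 190.4 kN/m
Driving force T = W sinα + V cosα = 561·sin53.7° + 22·cos53.7° = 465.2 kN/m
Resisting force R = c_j·L + N'·tanφ_j = 0·11.8 + 190.4·tan48.0° = 0.0 + 211.4 = 211.4 kN/m
FS = R / T = 211.4 / 465.2 = 0.455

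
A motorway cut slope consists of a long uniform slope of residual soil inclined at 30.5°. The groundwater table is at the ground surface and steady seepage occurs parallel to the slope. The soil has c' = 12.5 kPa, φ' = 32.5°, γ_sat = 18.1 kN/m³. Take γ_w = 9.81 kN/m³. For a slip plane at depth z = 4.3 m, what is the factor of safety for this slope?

With seepage parallel to the slope and the water table at the surface, the effective normal stress on the slip plane uses the buoyant unit weight γ' = γ_sat − γ_w while the driving shear stress uses γ_sat:
FS = [c' + γ' z cos²β tanφ'] / [γ_sat z sinβ cosβ]
γ' = 18.1 − 9.81 = 8.29 kN/m³
Numerator = 12.5 + 8.29·4.3·cos²30.5°·tan32.5° = 12.5 + 8.29·4.3·0.7424·0.6371 = 29.360 kPa
Denominator = 18.1·4.3·sin30.5°·cos30.5° = 18.1·4.3·0.5075·0.8616 = 34.036 kPa
FS = 29.360 / 34.036 = 0.863

FS = 0.86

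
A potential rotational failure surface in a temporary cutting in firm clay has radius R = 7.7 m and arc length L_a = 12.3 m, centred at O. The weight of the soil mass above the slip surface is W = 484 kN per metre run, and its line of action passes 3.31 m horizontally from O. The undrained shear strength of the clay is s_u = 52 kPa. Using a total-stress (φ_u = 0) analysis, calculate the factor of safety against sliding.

Taking moments about the centre O, the resisting moment is provided by the undrained shear strength acting along the arc:
M_R = s_u·L_a·R = 52·12.30·7.7 = 4924.9 kN·m/m
M_D = W·d = 484·3.31 = 1602.0 kN·m/m
FS = M_R / M_D = 4924.9 / 1602.0 = 3.074

FS = 3.07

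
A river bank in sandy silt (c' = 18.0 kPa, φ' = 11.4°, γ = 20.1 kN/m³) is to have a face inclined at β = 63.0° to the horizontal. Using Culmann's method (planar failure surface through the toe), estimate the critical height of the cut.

Culmann's analysis gives the critical failure plane at α_cr = (β + φ')/2 = (63.0 + 11.4)/2 = 37.2°, and the critical height
H_c = (4c'/γ) · sinβ cosφ' / [1 − cos(β − φ')]
    = (4·18.0/20.1) · sin63.0°·cos11.4° / [1 − cos(51.6°)]
    = 3.582 · 0.8910·0.9803 / [1 − 0.6211]
    = 3.582 · 0.8734 / 0.3789
    = 8.26 m

H_c = 8.26 m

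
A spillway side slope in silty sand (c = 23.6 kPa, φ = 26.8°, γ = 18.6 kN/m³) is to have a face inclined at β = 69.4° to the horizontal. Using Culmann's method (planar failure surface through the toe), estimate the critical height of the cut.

Culmann's analysis gives the critical failure plane at α_cr = (β + φ)/2 = (69.4 + 26.8)/2 = 48.1°, and the critical height
H_c = (4c/γ) · sinβ cosφ / [1 − cos(β − φ)]
    = (4·23.6/18.6) · sin69.4°·cos26.8° / [1 − cos(42.6°)]
    = 5.075 · 0.9361·0.8926 / [1 − 0.7361]
    = 5.075 · 0.8355 / 0.2639
    = 16.07 m

H_c = 16.07 m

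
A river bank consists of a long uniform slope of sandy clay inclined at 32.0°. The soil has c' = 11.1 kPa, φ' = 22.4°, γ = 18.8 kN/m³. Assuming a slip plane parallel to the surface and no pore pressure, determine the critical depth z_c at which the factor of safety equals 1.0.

Setting FS = 1.00 in FS = [c' + γz cos²β tanφ'] / [γz sinβ cosβ] and solving for z:
z = c' / [γ cosβ (FS·sinβ − cosβ·tanφ')]
  = 11.1 / [18.8·cos32.0°·(1.00·sin32.0° − cos32.0°·tan22.4°)]
  = 11.1 / [18.8·0.8480·(1.00·0.5299 − 0.8480·0.4122)]
  = 11.1 / 2.8758 = 3.860 m

z_c = 3.86 m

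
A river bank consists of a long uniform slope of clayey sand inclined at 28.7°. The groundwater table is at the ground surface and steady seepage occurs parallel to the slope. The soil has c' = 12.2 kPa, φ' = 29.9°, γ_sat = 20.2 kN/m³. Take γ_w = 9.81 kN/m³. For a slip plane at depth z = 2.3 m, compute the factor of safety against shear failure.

FS = 1.16

With seepage parallel to the slope and the water table at the surface, the effective normal stress on the slip plane uses the buoyant unit weight γ' = γ_sat − γ_w while the driving shear stress uses γ_sat:
FS = [c' + γ' z cos²β tanφ'] / [γ_sat z sinβ cosβ]
γ' = 20.2 − 9.81 = 10.39 kN/m³
Numerator = 12.2 + 10.39·2.3·cos²28.7°·tan29.9° = 12.2 + 10.39·2.3·0.7694·0.5750 = 22.772 kPa
Denominator = 20.2·2.3·sin28.7°·cos28.7° = 20.2·2.3·0.4802·0.8771 = 19.570 kPa
FS = 22.772 / 19.570 = 1.164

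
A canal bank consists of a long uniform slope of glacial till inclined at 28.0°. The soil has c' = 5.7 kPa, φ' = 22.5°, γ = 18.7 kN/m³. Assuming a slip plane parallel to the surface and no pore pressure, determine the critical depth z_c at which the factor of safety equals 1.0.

Setting FS = 1.00 in FS = [c' + γz cos²β tanφ'] / [γz sinβ cosβ] and solving for z:
z = c' / [γ cosβ (FS·sinβ − cosβ·tanφ')]
  = 5.7 / [18.7·cos28.0°·(1.00·sin28.0° − cos28.0°·tan22.5°)]
  = 5.7 / [18.7·0.8829·(1.00·0.4695 − 0.8829·0.4142)]
  = 5.7 / 1.7129 = 3.328 m

z_c = 3.33 m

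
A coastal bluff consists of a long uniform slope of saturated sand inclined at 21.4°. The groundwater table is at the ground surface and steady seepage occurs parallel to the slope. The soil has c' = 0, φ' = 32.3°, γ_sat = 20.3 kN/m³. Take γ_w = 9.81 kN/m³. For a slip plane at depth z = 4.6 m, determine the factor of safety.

With seepage parallel to the slope and the water table at the surface, the effective normal stress on the slip plane uses the buoyant unit weight γ' = γ_sat − γ_w while the driving shear stress uses γ_sat:
FS = [c' + γ' z cos²β tanφ'] / [γ_sat z sinβ cosβ]
(For c' = 0 this reduces to FS = (γ'/γ_sat)·tanφ'/tanβ.)
γ' = 20.3 − 9.81 = 10.49 kN/m³
Numerator = 0.0 + 10.49·4.6·cos²21.4°·tan32.3° = 0.0 + 10.49·4.6·0.8669·0.6322 = 26.444 kPa
Denominator = 20.3·4.6·sin21.4°·cos21.4° = 20.3·4.6·0.3649·0.9311 = 31.723 kPa
FS = 26.444 / 31.723 = 0.834

FS = 0.83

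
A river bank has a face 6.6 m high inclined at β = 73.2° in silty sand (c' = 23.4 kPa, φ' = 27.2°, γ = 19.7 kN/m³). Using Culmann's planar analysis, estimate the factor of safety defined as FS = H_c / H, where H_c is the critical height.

FS = 2.01

H_c = (4c'/γ) · sinβ cosφ' / [1 − cos(β − φ')]
    = (4·23.4/19.7) · sin73.2°·cos27.2° / [1 − cos46.0°]
    = 4.751 · 0.8515 / 0.3053 = 13.25 m
FS = H_c / H = 13.25 / 6.6 = 2.007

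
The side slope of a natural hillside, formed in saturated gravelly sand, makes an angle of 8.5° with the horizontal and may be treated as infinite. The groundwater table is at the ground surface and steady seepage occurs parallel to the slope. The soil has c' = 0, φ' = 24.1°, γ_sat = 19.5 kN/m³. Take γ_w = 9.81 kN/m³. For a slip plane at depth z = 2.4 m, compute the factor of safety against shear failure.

FS = 1.49

With seepage parallel to the slope and the water table at the surface, the effective normal stress on the slip plane uses the buoyant unit weight γ' = γ_sat − γ_w while the driving shear stress uses γ_sat:
FS = [c' + γ' z cos²β tanφ'] / [γ_sat z sinβ cosβ]
(For c' = 0 this reduces to FS = (γ'/γ_sat)·tanφ'/tanβ.)
γ' = 19.5 − 9.81 = 9.69 kN/m³
Numerator = 0.0 + 9.69·2.4·cos²8.5°·tan24.1° = 0.0 + 9.69·2.4·0.9782·0.4473 = 10.176 kPa
Denominator = 19.5·2.4·sin8.5°·cos8.5° = 19.5·2.4·0.1478·0.9890 = 6.841 kPa
FS = 10.176 / 6.841 = 1.487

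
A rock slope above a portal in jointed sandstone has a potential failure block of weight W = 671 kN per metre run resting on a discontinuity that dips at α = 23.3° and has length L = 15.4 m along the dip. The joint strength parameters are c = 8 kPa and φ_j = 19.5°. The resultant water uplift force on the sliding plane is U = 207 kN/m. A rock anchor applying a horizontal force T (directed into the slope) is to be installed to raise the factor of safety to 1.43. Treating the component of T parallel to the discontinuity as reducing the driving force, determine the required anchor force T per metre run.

T = 77 kN/m

Resolving forces along and normal to the sliding plane, with the horizontal anchor force T adding T·sinα to the effective normal force and T·cosα acting up the plane against the driving force:
FS = [cL + (W cosα − U + T sinα) tanφ_j] / [W sinα − T cosα]
Without the anchor: N' = 409.3 kN/m, driving T_d = 265.4 kN/m, resisting R = 8·15.4 + 409.3·tan19.5° = 268.1 kN/m, FS = 1.01.
Setting FS = 1.43 and solving for T:
1.43·(265.4 − T cos23.3°) = 268.1 + T sin23.3°·tan19.5°
T·(sin23.3°·tan19.5° + 1.43·cos23.3°) = 1.43·265.4 − 268.1
T·(0.3955·0.3541 + 1.43·0.9184) = 379.5 − 268.1 = 111.4
T·1.4534 = 111.4
T = 76.6 kN/m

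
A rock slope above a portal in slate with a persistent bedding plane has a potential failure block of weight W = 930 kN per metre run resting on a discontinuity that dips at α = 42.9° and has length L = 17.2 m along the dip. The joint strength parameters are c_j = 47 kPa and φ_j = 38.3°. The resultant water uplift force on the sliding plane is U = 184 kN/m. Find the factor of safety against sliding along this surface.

FS = 1.90

Resolving the block weight along and normal to the plane and applying the Mohr–Coulomb strength on the joint:
N' = W cosα − U = 930·cos42.9° − 184 = 497.3 kN/m
Driving force T = W sinα = 930·sin42.9° = 633.1 kN/m
Resisting force R = c_j·L + N'·tanφ_j = 47·17.2 + 497.3·tan38.3° = 808.4 + 392.7 = 1201.1 kN/m
FS = R / T = 1201.1 / 633.1 = 1.897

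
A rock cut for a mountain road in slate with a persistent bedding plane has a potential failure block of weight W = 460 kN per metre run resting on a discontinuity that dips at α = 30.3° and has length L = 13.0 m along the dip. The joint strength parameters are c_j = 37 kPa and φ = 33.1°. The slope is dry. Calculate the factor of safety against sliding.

FS = 3.19

Resolving the block weight along and normal to the plane and applying the Mohr–Coulomb strength on the joint:
N' = W cosα = 460·cos30.3° = 397.2 kN/m
Driving force T = W sinα = 460·sin30.3° = 232.1 kN/m
Resisting force R = c_j·L + N'·tanφ = 37·13.0 + 397.2·tan33.1° = 481.0 + 258.9 = 739.9 kN/m
FS = R / T = 739.9 / 232.1 = 3.188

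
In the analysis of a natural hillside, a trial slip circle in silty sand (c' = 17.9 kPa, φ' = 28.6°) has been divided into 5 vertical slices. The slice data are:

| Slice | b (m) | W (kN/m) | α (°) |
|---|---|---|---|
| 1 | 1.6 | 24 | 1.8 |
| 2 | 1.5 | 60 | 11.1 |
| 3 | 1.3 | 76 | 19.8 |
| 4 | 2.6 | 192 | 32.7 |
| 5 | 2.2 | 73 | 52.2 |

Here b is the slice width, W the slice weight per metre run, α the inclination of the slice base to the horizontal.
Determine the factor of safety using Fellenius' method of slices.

Ordinary method of slices: FS = Σ[c'·Δl_i + (W_i cosα_i)·tanφ'] / Σ W_i sinα_i, with Δl_i = b_i / cosα_i.
Slice 1: Δl = 1.6/cos1.8° = 1.601 m; N'_1 = 24·cos1.8° = 24.0; c'Δl = 28.65; W sinα = 0.8
Slice 2: Δl = 1.5/cos11.1° = 1.529 m; N'_2 = 60·cos11.1° = 58.9; c'Δl = 27.36; W sinα = 11.6
Slice 3: Δl = 1.3/cos19.8° = 1.382 m; N'_3 = 76·cos19.8° = 71.5; c'Δl = 24.73; W sinα = 25.7
Slice 4: Δl = 2.6/cos32.7° = 3.090 m; N'_4 = 192·cos32.7° = 161.6; c'Δl = 55.31; W sinα = 103.7
Slice 5: Δl = 2.2/cos52.2° = 3.589 m; N'_5 = 73·cos52.2° = 44.7; c'Δl = 64.25; W sinα = 57.7
Σc'Δl = 200.3 kN/m; ΣN' = 360.7 kN/m; ΣW sinα = 199.5 kN/m
Resisting = 200.3 + 360.7·tan28.6° = 200.3 + 196.7 = 397.0 kN/m
FS = 397.0 / 199.5 = 1.990

FS = 1.99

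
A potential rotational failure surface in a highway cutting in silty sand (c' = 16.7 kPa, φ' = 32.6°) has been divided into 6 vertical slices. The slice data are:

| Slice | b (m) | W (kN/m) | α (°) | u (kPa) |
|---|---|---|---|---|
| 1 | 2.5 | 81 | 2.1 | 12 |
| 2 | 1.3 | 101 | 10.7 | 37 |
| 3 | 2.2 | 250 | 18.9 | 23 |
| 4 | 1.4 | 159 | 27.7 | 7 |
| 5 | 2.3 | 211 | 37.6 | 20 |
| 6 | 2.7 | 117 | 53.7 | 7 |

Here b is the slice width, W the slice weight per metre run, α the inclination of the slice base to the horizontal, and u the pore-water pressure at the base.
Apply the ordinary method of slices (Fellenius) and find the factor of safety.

Ordinary method of slices: FS = Σ[c'·Δl_i + (W_i cosα_i − u_i·Δl_i)·tanφ'] / Σ W_i sinα_i, with Δl_i = b_i / cosα_i.
Slice 1: Δl = 2.5/cos2.1° = 2.502 m; N'_1 = 81·cos2.1° − 12·2.502 = 50.9; c'Δl = 41.78; W sinα = 3.0
Slice 2: Δl = 1.3/cos10.7° = 1.323 m; N'_2 = 101·cos10.7° − 37·1.323 = 50.3; c'Δl = 22.09; W sinα = 18.8
Slice 3: Δl = 2.2/cos18.9° = 2.325 m; N'_3 = 250·cos18.9° − 23·2.325 = 183.0; c'Δl = 38.83; W sinα = 81.0
Slice 4: Δl = 1.4/cos27.7° = 1.581 m; N'_4 = 159·cos27.7° − 7·1.581 = 129.7; c'Δl = 26.41; W sinα = 73.9
Slice 5: Δl = 2.3/cos37.6° = 2.903 m; N'_5 = 211·cos37.6° − 20·2.903 = 109.1; c'Δl = 48.48; W sinα = 128.7
Slice 6: Δl = 2.7/cos53.7° = 4.561 m; N'_6 = 117·cos53.7° − 7·4.561 = 37.3; c'Δl = 76.16; W sinα = 94.3
Σc'Δl = 253.8 kN/m; ΣN' = 560.4 kN/m; ΣW sinα = 399.6 kN/m
Resisting = 253.8 + 560.4·tan32.6° = 253.8 + 358.4 = 612.2 kN/m
FS = 612.2 / 399.6 = 1.532

FS = 1.53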